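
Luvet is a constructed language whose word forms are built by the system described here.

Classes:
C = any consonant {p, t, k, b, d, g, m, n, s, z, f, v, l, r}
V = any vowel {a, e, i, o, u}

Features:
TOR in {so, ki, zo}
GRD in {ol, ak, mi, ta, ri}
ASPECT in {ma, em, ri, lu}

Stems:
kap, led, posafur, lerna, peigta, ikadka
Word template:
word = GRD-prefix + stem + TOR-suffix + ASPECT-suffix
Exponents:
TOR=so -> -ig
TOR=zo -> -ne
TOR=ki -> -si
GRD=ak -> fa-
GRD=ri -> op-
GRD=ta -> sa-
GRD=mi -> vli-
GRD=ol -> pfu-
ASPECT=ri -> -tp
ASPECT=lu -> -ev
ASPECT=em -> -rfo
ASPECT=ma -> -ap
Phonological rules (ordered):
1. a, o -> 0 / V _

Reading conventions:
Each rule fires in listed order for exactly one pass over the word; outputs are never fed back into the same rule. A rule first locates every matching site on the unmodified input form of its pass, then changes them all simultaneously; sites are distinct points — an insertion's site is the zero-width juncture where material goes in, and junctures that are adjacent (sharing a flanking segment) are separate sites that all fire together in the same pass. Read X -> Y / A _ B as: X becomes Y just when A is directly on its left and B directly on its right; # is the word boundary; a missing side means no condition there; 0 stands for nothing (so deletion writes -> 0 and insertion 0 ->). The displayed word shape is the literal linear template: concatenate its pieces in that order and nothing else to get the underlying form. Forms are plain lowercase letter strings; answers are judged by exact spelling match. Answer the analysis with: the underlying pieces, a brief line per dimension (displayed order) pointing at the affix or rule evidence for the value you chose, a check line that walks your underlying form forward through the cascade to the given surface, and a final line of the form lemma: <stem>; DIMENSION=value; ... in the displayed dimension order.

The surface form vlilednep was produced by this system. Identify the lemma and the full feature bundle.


underlying: vli-led-ne-ap
TOR=zo - signalled by the affix -ne
GRD=mi - signalled by the affix vli-
ASPECT=ma - signalled by the affix -ap
check: vliledneap -> vlilednep
lemma: led; TOR=zo; GRD=mi; ASPECT=ma


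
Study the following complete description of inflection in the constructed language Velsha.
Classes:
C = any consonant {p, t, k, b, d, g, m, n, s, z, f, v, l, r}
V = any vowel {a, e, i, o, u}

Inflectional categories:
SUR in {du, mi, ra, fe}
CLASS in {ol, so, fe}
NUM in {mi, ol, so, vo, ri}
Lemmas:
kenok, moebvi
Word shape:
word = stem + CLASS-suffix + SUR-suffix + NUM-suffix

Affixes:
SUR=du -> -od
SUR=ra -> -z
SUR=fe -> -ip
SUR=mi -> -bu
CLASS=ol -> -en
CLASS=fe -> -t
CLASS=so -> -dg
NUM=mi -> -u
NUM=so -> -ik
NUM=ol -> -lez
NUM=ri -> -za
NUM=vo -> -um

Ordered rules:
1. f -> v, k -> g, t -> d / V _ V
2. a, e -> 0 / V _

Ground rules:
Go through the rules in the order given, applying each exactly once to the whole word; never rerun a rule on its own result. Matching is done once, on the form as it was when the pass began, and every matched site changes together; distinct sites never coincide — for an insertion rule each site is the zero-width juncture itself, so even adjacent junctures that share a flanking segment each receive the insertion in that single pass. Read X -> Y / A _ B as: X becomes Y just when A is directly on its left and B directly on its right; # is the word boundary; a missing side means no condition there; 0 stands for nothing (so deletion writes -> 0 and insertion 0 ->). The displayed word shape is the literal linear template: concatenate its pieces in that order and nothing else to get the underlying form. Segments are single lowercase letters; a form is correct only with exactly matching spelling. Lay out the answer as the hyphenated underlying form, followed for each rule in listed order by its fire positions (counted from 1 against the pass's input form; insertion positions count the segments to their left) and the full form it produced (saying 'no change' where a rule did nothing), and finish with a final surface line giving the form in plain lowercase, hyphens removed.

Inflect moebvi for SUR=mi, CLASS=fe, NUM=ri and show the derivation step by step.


underlying: moebvi-t-bu-za
1. f -> v, k -> g, t -> d / V _ V: no change
2. a, e -> 0 / V _: fires at position(s) 3: mobvitbuza
surface: mobvitbuza


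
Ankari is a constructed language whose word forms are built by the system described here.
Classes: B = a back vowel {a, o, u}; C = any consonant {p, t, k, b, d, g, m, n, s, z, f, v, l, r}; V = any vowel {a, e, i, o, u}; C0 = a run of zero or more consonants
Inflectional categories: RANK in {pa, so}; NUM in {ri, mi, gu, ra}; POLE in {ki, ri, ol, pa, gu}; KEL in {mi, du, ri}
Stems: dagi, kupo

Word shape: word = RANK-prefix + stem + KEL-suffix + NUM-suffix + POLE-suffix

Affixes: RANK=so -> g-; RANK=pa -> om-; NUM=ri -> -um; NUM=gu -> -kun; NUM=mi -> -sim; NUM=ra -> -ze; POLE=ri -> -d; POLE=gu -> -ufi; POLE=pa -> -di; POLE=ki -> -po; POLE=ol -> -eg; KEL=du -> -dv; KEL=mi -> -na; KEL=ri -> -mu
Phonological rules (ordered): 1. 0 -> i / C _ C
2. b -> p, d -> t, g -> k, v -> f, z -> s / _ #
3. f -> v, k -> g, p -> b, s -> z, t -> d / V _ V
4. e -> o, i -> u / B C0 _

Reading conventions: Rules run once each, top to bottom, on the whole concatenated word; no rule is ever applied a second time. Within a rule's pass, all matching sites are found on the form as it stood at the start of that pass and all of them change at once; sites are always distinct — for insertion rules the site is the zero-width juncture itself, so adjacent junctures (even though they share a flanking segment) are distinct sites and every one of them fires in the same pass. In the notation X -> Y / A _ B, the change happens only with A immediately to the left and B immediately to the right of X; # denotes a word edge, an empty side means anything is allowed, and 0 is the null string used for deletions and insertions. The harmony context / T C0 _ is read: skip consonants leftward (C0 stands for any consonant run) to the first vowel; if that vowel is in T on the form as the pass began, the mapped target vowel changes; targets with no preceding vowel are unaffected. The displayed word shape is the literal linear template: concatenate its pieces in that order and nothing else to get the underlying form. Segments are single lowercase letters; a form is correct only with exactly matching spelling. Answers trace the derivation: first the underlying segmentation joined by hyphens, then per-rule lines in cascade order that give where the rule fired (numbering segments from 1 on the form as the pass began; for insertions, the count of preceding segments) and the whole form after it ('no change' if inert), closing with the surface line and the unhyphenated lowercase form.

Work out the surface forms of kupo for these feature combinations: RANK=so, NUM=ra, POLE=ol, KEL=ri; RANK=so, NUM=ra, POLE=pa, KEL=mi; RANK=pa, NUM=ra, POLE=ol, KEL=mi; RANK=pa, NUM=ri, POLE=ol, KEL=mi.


cell RANK=so, NUM=ra, POLE=ol, KEL=ri:
underlying: g-kupo-mu-ze-eg
1. 0 -> i / C _ C: inserts after position(s) 1: gikupomuzeeg
2. b -> p, d -> t, g -> k, v -> f, z -> s / _ #: fires at position(s) 12: gikupomuzeek
3. f -> v, k -> g, p -> b, s -> z, t -> d / V _ V: fires at position(s) 3, 5: gigubomuzeek
4. e -> o, i -> u / B C0 _: fires at position(s) 10: gigubomuzoek
surface: gigubomuzoek

cell RANK=so, NUM=ra, POLE=pa, KEL=mi:
underlying: g-kupo-na-ze-di
1. 0 -> i / C _ C: inserts after position(s) 1: gikuponazedi
2. b -> p, d -> t, g -> k, v -> f, z -> s / _ #: no change
3. f -> v, k -> g, p -> b, s -> z, t -> d / V _ V: fires at position(s) 3, 5: gigubonazedi
4. e -> o, i -> u / B C0 _: fires at position(s) 10: gigubonazodi
surface: gigubonazodi

cell RANK=pa, NUM=ra, POLE=ol, KEL=mi:
underlying: om-kupo-na-ze-eg
1. 0 -> i / C _ C: inserts after position(s) 2: omikuponazeeg
2. b -> p, d -> t, g -> k, v -> f, z -> s / _ #: fires at position(s) 13: omikuponazeek
3. f -> v, k -> g, p -> b, s -> z, t -> d / V _ V: fires at position(s) 4, 6: omigubonazeek
4. e -> o, i -> u / B C0 _: fires at position(s) 3, 11: omugubonazoek
surface: omugubonazoek

cell RANK=pa, NUM=ri, POLE=ol, KEL=mi:
underlying: om-kupo-na-um-eg
1. 0 -> i / C _ C: inserts after position(s) 2: omikuponaumeg
2. b -> p, d -> t, g -> k, v -> f, z -> s / _ #: fires at position(s) 13: omikuponaumek
3. f -> v, k -> g, p -> b, s -> z, t -> d / V _ V: fires at position(s) 4, 6: omigubonaumek
4. e -> o, i -> u / B C0 _: fires at position(s) 3, 12: omugubonaumok
surface: omugubonaumok


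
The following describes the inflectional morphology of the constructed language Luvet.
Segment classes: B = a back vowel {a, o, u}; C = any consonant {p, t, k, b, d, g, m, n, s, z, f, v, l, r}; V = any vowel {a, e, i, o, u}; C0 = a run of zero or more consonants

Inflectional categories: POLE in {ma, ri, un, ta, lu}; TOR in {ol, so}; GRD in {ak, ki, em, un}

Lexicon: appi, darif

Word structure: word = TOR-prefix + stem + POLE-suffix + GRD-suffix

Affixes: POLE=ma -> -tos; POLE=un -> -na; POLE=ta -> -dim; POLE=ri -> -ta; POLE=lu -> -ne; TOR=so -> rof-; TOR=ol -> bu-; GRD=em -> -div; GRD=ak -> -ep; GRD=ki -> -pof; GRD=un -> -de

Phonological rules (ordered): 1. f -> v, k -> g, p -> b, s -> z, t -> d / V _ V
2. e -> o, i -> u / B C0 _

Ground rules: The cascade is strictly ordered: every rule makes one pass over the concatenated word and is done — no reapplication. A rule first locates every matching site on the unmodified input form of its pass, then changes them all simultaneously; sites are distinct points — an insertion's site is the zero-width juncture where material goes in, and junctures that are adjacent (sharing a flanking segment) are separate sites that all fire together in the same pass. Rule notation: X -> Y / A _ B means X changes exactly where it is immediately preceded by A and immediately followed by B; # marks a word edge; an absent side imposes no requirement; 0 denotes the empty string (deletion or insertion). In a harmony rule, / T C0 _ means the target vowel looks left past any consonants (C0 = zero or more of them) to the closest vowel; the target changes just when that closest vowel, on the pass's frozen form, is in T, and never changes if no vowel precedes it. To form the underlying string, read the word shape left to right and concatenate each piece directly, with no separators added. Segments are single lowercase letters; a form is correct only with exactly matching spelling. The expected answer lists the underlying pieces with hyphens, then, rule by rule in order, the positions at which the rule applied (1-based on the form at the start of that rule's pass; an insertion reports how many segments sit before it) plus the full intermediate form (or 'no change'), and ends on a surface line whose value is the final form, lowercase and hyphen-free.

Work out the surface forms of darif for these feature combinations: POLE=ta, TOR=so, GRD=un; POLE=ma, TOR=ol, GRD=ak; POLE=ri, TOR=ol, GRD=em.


cell POLE=ta, TOR=so, GRD=un:
underlying: rof-darif-dim-de
1. f -> v, k -> g, p -> b, s -> z, t -> d / V _ V: no change
2. e -> o, i -> u / B C0 _: fires at position(s) 7: rofdarufdimde
surface: rofdarufdimde

cell POLE=ma, TOR=ol, GRD=ak:
underlying: bu-darif-tos-ep
1. f -> v, k -> g, p -> b, s -> z, t -> d / V _ V: fires at position(s) 10: budariftozep
2. e -> o, i -> u / B C0 _: fires at position(s) 6, 11: budaruftozop
surface: budaruftozop

cell POLE=ri, TOR=ol, GRD=em:
underlying: bu-darif-ta-div
1. f -> v, k -> g, p -> b, s -> z, t -> d / V _ V: no change
2. e -> o, i -> u / B C0 _: fires at position(s) 6, 11: budaruftaduv
surface: budaruftaduv


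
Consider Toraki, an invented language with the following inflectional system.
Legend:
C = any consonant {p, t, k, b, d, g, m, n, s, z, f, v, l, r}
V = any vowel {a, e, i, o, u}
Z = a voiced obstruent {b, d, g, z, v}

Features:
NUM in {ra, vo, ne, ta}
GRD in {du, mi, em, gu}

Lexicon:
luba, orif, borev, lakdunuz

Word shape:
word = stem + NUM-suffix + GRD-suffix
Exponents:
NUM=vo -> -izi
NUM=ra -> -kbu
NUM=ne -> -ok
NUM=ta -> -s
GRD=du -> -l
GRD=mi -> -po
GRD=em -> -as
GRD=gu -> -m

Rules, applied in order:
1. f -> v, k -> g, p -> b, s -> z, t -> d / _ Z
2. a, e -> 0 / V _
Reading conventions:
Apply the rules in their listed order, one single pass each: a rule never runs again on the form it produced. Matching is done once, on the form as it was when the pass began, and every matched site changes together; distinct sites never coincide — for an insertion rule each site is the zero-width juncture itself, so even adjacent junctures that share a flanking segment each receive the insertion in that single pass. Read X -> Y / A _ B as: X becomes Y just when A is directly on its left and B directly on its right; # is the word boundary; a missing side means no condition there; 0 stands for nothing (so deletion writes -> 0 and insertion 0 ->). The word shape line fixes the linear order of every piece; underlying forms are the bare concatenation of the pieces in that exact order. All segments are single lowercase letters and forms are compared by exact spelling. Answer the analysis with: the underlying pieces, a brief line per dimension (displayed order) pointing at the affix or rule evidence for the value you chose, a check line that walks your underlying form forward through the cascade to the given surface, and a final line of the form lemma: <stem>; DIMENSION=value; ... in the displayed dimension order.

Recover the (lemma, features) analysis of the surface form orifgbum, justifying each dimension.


underlying: orif-kbu-m
NUM=ra - signalled by the affix -kbu
GRD=gu - signalled by the affix -m
check: orifkbum -> orifgbum -> orifgbum
lemma: orif; NUM=ra; GRD=gu


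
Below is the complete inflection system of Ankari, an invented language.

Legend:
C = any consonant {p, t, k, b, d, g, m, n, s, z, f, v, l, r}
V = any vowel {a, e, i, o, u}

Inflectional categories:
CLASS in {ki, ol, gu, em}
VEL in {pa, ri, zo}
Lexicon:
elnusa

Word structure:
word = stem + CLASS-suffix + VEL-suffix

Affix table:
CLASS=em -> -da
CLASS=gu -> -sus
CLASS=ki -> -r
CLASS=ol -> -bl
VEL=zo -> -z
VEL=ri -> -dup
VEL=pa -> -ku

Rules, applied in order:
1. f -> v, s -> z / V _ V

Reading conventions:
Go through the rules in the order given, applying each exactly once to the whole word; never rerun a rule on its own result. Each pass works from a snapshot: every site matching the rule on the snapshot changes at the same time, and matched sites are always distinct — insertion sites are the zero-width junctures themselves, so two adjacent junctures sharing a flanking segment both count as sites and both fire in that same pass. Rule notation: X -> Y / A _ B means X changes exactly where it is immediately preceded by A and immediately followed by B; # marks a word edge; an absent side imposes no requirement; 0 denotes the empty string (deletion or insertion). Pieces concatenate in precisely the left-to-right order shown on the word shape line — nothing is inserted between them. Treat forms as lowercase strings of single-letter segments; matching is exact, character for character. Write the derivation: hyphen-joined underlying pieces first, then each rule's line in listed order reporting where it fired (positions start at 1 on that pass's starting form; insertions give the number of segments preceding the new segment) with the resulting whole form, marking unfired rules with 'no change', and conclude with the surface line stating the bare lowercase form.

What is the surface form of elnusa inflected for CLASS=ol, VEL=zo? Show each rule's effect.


underlying: elnusa-bl-z
1. f -> v, s -> z / V _ V: fires at position(s) 5: elnuzablz
surface: elnuzablz


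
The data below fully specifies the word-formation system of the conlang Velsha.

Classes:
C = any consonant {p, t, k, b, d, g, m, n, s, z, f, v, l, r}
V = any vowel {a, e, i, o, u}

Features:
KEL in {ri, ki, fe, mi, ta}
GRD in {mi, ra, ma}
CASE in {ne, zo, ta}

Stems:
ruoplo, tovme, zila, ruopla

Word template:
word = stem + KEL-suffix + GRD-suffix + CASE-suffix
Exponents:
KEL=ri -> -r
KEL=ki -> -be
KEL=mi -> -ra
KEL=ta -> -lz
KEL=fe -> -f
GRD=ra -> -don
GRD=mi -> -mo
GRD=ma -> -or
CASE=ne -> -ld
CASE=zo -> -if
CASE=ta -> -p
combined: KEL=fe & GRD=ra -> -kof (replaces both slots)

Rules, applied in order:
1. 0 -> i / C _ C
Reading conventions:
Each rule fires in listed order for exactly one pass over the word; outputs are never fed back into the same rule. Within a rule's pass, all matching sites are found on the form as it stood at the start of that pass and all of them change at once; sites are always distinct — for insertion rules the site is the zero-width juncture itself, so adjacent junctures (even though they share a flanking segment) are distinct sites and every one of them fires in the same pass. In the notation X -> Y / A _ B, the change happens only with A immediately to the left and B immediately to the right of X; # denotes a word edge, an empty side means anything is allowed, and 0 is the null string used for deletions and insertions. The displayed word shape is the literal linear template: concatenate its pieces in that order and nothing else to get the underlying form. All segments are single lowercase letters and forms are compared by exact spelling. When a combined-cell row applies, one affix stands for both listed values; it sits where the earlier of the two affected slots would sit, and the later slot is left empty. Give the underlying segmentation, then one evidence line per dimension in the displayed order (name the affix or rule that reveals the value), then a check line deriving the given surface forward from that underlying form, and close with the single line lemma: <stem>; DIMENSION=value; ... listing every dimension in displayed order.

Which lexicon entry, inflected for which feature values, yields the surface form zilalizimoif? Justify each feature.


underlying: zila-lz-mo-if
KEL=ta - signalled by the affix -lz
GRD=mi - signalled by the affix -mo
CASE=zo - signalled by the affix -if
check: zilalzmoif -> zilalizimoif
lemma: zila; KEL=ta; GRD=mi; CASE=zo


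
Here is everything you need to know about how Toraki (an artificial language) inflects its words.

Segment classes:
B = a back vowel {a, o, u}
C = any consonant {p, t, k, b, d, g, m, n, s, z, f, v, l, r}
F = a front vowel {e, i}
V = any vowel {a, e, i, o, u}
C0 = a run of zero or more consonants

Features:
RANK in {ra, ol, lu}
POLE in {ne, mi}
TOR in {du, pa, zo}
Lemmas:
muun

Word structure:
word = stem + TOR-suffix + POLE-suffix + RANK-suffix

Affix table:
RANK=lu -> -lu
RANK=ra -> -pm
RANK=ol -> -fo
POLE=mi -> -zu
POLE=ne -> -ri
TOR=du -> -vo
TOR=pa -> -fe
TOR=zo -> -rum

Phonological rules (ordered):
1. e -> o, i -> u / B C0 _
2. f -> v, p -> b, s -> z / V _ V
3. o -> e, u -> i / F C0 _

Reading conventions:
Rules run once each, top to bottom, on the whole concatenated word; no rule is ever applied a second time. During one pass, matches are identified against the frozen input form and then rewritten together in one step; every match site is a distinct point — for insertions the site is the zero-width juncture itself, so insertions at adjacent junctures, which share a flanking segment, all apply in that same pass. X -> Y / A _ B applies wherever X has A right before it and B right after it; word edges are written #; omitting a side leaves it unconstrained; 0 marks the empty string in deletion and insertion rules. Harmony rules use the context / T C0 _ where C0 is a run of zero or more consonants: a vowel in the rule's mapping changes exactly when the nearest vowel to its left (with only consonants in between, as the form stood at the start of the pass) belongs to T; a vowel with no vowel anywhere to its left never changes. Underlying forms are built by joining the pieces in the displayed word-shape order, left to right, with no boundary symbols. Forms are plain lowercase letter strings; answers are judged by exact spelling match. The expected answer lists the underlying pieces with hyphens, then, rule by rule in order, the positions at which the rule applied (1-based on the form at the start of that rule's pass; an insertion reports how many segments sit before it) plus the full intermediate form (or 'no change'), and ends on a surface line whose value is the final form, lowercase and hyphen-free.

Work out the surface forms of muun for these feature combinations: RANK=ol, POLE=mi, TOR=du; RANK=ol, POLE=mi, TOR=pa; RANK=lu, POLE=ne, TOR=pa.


cell RANK=ol, POLE=mi, TOR=du:
underlying: muun-vo-zu-fo
1. e -> o, i -> u / B C0 _: no change
2. f -> v, p -> b, s -> z / V _ V: fires at position(s) 9: muunvozuvo
3. o -> e, u -> i / F C0 _: no change
surface: muunvozuvo

cell RANK=ol, POLE=mi, TOR=pa:
underlying: muun-fe-zu-fo
1. e -> o, i -> u / B C0 _: fires at position(s) 6: muunfozufo
2. f -> v, p -> b, s -> z / V _ V: fires at position(s) 9: muunfozuvo
3. o -> e, u -> i / F C0 _: no change
surface: muunfozuvo

cell RANK=lu, POLE=ne, TOR=pa:
underlying: muun-fe-ri-lu
1. e -> o, i -> u / B C0 _: fires at position(s) 6: muunforilu
2. f -> v, p -> b, s -> z / V _ V: no change
3. o -> e, u -> i / F C0 _: fires at position(s) 10: muunforili
surface: muunforili


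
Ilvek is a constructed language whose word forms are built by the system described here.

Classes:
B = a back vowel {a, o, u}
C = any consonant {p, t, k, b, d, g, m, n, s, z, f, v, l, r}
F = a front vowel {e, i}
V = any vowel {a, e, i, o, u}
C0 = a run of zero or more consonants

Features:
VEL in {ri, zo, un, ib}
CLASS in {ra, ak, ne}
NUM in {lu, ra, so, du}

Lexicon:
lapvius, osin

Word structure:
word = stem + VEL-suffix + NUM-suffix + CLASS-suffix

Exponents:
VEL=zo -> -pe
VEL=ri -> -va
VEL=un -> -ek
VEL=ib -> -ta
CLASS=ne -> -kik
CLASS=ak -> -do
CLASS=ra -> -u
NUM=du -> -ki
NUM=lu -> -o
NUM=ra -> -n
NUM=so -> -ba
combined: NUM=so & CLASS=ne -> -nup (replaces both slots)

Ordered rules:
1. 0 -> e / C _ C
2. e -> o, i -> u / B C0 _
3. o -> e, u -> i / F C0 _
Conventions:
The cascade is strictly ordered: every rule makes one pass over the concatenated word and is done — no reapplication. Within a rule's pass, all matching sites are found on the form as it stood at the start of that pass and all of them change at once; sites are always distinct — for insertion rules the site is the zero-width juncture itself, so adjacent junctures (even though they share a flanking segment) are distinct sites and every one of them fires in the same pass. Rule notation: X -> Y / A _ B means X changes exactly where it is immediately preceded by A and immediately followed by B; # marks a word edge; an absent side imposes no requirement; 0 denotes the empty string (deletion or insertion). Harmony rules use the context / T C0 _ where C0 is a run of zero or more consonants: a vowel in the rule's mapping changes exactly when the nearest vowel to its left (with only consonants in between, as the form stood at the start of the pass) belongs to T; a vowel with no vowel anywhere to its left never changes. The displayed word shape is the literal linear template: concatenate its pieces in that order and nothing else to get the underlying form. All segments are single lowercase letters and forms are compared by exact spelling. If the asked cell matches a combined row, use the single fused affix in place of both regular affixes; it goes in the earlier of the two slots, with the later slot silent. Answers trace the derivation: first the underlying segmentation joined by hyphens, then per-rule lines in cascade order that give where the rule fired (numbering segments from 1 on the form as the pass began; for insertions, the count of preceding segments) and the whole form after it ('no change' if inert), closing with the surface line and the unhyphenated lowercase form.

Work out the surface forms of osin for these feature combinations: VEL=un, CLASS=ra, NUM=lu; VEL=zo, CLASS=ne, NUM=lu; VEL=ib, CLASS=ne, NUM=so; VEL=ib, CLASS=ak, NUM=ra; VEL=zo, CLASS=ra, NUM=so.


cell VEL=un, CLASS=ra, NUM=lu:
underlying: osin-ek-o-u
1. 0 -> e / C _ C: no change
2. e -> o, i -> u / B C0 _: fires at position(s) 3: osunekou
3. o -> e, u -> i / F C0 _: fires at position(s) 7: osunekeu
surface: osunekeu

cell VEL=zo, CLASS=ne, NUM=lu:
underlying: osin-pe-o-kik
1. 0 -> e / C _ C: inserts after position(s) 4: osinepeokik
2. e -> o, i -> u / B C0 _: fires at position(s) 3, 10: osunepeokuk
3. o -> e, u -> i / F C0 _: fires at position(s) 8: osunepeekuk
surface: osunepeekuk

cell VEL=ib, CLASS=ne, NUM=so:
underlying: osin-ta-nup
1. 0 -> e / C _ C: inserts after position(s) 4: osinetanup
2. e -> o, i -> u / B C0 _: fires at position(s) 3: osunetanup
3. o -> e, u -> i / F C0 _: no change
surface: osunetanup

cell VEL=ib, CLASS=ak, NUM=ra:
underlying: osin-ta-n-do
1. 0 -> e / C _ C: inserts after position(s) 4, 7: osinetanedo
2. e -> o, i -> u / B C0 _: fires at position(s) 3, 9: osunetanodo
3. o -> e, u -> i / F C0 _: no change
surface: osunetanodo

cell VEL=zo, CLASS=ra, NUM=so:
underlying: osin-pe-ba-u
1. 0 -> e / C _ C: inserts after position(s) 4: osinepebau
2. e -> o, i -> u / B C0 _: fires at position(s) 3: osunepebau
3. o -> e, u -> i / F C0 _: no change
surface: osunepebau


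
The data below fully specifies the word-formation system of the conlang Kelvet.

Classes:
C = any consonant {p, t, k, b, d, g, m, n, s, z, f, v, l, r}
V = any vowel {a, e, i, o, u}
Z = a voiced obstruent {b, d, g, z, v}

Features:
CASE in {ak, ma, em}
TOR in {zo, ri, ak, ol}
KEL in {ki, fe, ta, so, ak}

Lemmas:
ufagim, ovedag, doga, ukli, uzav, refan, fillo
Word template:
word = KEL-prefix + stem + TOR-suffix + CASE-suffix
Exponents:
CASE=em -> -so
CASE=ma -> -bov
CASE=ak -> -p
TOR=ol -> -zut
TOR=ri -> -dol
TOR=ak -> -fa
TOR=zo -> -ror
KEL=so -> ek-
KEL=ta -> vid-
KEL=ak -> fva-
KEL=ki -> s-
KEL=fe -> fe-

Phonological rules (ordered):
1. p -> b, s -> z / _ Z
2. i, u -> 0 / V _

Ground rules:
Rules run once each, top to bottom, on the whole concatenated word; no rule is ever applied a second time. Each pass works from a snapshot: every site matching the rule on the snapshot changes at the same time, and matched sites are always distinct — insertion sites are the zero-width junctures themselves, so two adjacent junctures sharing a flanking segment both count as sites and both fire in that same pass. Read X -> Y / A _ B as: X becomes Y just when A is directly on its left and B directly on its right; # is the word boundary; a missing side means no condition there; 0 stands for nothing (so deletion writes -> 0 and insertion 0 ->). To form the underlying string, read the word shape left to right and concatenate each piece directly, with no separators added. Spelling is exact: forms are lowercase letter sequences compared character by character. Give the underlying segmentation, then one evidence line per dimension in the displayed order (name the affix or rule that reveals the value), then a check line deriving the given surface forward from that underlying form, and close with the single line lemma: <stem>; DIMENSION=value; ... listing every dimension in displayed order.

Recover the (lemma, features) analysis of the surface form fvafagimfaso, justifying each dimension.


underlying: fva-ufagim-fa-so
CASE=em - signalled by the affix -so
TOR=ak - signalled by the affix -fa
KEL=ak - signalled by the affix fva-
check: fvaufagimfaso -> fvaufagimfaso -> fvafagimfaso
lemma: ufagim; CASE=em; TOR=ak; KEL=ak


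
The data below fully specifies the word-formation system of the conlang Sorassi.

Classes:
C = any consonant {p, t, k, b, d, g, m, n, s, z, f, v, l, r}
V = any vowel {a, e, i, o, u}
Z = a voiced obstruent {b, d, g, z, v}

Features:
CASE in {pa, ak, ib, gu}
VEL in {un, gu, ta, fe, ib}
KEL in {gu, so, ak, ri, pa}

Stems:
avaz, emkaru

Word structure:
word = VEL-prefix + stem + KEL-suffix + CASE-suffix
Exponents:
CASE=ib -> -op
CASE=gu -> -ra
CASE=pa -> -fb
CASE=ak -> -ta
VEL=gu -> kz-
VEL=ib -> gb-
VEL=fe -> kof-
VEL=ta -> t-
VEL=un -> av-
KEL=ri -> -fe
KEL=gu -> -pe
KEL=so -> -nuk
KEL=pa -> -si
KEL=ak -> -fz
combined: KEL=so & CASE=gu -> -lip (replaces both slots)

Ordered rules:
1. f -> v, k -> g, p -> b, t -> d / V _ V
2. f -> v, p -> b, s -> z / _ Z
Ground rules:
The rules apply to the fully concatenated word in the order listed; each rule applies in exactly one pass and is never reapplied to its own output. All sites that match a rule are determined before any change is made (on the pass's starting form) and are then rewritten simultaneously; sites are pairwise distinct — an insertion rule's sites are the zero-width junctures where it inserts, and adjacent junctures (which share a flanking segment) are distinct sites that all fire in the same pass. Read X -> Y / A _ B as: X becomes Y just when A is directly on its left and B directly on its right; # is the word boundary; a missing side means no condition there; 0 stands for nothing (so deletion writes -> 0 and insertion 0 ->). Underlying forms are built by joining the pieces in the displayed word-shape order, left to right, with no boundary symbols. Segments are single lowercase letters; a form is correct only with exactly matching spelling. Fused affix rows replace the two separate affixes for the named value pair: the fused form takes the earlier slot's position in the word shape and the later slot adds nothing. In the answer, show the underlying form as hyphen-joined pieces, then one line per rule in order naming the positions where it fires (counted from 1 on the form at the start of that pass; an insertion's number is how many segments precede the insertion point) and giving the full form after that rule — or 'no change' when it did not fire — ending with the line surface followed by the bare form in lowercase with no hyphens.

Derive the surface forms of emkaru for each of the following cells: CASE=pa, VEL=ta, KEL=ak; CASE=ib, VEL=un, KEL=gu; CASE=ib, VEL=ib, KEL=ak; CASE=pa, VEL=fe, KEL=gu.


cell CASE=pa, VEL=ta, KEL=ak:
underlying: t-emkaru-fz-fb
1. f -> v, k -> g, p -> b, t -> d / V _ V: no change
2. f -> v, p -> b, s -> z / _ Z: fires at position(s) 8, 10: temkaruvzvb
surface: temkaruvzvb

cell CASE=ib, VEL=un, KEL=gu:
underlying: av-emkaru-pe-op
1. f -> v, k -> g, p -> b, t -> d / V _ V: fires at position(s) 9: avemkarubeop
2. f -> v, p -> b, s -> z / _ Z: no change
surface: avemkarubeop

cell CASE=ib, VEL=ib, KEL=ak:
underlying: gb-emkaru-fz-op
1. f -> v, k -> g, p -> b, t -> d / V _ V: no change
2. f -> v, p -> b, s -> z / _ Z: fires at position(s) 9: gbemkaruvzop
surface: gbemkaruvzop

cell CASE=pa, VEL=fe, KEL=gu:
underlying: kof-emkaru-pe-fb
1. f -> v, k -> g, p -> b, t -> d / V _ V: fires at position(s) 3, 10: kovemkarubefb
2. f -> v, p -> b, s -> z / _ Z: fires at position(s) 12: kovemkarubevb
surface: kovemkarubevb


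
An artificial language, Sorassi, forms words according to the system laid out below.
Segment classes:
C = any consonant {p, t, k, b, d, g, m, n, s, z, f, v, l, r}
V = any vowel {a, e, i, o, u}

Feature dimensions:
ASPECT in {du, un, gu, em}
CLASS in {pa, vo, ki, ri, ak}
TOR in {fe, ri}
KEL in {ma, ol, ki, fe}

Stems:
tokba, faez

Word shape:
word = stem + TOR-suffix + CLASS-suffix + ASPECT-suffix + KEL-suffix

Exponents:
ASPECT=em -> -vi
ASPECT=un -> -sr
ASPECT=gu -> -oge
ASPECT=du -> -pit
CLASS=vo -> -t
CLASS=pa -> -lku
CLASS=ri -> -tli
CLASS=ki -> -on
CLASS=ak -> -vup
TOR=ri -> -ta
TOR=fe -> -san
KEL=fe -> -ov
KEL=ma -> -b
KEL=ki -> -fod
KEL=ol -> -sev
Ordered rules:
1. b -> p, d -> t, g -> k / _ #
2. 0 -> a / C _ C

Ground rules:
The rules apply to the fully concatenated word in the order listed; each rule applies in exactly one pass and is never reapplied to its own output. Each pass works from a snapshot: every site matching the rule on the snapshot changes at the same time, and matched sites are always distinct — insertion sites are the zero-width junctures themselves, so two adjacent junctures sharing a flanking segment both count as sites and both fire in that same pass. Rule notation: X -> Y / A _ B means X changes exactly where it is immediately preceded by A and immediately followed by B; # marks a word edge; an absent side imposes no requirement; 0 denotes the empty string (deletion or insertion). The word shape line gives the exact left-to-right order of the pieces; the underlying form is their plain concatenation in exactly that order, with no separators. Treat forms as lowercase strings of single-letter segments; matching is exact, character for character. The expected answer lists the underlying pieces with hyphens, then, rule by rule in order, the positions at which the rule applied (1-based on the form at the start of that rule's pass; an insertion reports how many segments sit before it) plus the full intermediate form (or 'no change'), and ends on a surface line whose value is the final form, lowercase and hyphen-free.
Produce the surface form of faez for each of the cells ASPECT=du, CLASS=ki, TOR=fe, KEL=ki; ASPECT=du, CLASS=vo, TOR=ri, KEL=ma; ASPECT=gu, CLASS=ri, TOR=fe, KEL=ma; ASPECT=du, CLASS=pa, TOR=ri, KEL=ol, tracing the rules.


cell ASPECT=du, CLASS=ki, TOR=fe, KEL=ki:
underlying: faez-san-on-pit-fod
1. b -> p, d -> t, g -> k / _ #: fires at position(s) 15: faezsanonpitfot
2. 0 -> a / C _ C: inserts after position(s) 4, 9, 12: faezasanonapitafot
surface: faezasanonapitafot

cell ASPECT=du, CLASS=vo, TOR=ri, KEL=ma:
underlying: faez-ta-t-pit-b
1. b -> p, d -> t, g -> k / _ #: fires at position(s) 11: faeztatpitp
2. 0 -> a / C _ C: inserts after position(s) 4, 7, 10: faezatatapitap
surface: faezatatapitap

cell ASPECT=gu, CLASS=ri, TOR=fe, KEL=ma:
underlying: faez-san-tli-oge-b
1. b -> p, d -> t, g -> k / _ #: fires at position(s) 14: faezsantliogep
2. 0 -> a / C _ C: inserts after position(s) 4, 7, 8: faezasanataliogep
surface: faezasanataliogep

cell ASPECT=du, CLASS=pa, TOR=ri, KEL=ol:
underlying: faez-ta-lku-pit-sev
1. b -> p, d -> t, g -> k / _ #: no change
2. 0 -> a / C _ C: inserts after position(s) 4, 7, 12: faezatalakupitasev
surface: faezatalakupitasev


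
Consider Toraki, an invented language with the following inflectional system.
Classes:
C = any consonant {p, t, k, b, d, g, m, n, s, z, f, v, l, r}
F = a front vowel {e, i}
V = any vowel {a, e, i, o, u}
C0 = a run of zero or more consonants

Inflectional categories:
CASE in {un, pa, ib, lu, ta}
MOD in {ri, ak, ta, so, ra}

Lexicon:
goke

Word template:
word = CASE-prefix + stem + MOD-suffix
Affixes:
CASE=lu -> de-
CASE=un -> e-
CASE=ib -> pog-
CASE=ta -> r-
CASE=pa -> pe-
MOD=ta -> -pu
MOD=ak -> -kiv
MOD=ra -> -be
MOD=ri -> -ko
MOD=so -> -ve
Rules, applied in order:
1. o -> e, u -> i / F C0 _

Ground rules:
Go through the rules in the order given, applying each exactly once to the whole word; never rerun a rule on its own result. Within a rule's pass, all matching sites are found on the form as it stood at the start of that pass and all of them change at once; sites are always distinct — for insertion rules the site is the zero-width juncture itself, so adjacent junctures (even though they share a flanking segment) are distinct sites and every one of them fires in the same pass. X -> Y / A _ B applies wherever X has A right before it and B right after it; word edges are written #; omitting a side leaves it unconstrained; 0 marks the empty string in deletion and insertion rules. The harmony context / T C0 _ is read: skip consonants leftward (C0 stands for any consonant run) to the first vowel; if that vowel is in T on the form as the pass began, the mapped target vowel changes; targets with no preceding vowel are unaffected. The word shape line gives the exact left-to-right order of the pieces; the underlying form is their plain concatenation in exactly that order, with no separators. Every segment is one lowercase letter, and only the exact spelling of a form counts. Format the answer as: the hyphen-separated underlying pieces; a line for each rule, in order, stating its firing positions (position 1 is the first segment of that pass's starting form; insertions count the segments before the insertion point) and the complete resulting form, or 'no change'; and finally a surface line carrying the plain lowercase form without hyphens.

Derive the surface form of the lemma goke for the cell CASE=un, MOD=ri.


underlying: e-goke-ko
1. o -> e, u -> i / F C0 _: fires at position(s) 3, 7: egekeke
surface: egekeke


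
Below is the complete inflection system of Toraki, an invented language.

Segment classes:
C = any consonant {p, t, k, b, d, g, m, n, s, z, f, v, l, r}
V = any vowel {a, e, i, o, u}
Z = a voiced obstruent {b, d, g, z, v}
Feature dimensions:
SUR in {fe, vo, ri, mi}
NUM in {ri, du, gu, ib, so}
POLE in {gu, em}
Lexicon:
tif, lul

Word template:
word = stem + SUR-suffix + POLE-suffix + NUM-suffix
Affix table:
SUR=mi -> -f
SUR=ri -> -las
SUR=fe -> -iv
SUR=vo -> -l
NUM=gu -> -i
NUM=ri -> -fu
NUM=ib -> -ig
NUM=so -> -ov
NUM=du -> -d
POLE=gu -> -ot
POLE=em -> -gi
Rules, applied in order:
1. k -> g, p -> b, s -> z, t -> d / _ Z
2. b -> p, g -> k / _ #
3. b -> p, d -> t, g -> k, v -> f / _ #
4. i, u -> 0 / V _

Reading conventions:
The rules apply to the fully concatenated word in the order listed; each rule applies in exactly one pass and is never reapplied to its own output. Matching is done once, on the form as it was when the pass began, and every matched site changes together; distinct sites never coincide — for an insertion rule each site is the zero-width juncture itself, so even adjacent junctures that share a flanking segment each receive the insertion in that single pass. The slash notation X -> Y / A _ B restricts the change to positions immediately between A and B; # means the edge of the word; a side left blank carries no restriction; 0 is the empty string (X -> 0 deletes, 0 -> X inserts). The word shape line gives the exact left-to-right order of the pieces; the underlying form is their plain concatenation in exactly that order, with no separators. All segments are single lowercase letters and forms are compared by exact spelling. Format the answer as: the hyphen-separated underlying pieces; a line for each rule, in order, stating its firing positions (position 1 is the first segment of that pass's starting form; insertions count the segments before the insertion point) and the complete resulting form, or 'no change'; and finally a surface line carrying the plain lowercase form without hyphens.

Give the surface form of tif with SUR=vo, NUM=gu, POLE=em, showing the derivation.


underlying: tif-l-gi-i
1. k -> g, p -> b, s -> z, t -> d / _ Z: no change
2. b -> p, g -> k / _ #: no change
3. b -> p, d -> t, g -> k, v -> f / _ #: no change
4. i, u -> 0 / V _: fires at position(s) 7: tiflgi
surface: tiflgi


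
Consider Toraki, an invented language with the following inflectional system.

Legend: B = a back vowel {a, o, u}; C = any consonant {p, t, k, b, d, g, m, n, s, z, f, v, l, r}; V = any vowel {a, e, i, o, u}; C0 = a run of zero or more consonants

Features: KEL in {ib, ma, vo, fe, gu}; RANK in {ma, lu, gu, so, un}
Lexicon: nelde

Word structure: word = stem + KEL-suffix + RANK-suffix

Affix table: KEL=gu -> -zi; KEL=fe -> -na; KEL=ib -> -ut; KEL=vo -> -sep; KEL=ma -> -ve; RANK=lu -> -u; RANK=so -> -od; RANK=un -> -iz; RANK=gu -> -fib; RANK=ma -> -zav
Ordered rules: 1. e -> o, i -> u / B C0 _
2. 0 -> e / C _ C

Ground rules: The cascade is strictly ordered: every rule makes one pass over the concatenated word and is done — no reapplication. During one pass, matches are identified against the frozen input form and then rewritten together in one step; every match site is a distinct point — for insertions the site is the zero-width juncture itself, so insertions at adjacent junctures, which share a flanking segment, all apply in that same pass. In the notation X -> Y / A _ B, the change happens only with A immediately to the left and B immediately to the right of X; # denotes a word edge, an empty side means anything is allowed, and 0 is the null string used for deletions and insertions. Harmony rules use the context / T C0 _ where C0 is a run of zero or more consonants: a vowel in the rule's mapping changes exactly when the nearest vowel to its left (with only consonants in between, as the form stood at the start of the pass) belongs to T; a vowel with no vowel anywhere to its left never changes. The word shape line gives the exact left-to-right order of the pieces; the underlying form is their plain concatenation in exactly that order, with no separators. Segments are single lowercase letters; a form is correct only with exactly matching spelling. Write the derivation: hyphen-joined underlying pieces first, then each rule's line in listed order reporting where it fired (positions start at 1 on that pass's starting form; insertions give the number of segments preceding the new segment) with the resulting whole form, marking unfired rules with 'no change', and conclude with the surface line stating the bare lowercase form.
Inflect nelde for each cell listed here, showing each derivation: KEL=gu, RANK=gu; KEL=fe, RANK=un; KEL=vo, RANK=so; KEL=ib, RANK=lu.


cell KEL=gu, RANK=gu:
underlying: nelde-zi-fib
1. e -> o, i -> u / B C0 _: no change
2. 0 -> e / C _ C: inserts after position(s) 3: neledezifib
surface: neledezifib

cell KEL=fe, RANK=un:
underlying: nelde-na-iz
1. e -> o, i -> u / B C0 _: fires at position(s) 8: neldenauz
2. 0 -> e / C _ C: inserts after position(s) 3: neledenauz
surface: neledenauz

cell KEL=vo, RANK=so:
underlying: nelde-sep-od
1. e -> o, i -> u / B C0 _: no change
2. 0 -> e / C _ C: inserts after position(s) 3: neledesepod
surface: neledesepod

cell KEL=ib, RANK=lu:
underlying: nelde-ut-u
1. e -> o, i -> u / B C0 _: no change
2. 0 -> e / C _ C: inserts after position(s) 3: neledeutu
surface: neledeutu
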